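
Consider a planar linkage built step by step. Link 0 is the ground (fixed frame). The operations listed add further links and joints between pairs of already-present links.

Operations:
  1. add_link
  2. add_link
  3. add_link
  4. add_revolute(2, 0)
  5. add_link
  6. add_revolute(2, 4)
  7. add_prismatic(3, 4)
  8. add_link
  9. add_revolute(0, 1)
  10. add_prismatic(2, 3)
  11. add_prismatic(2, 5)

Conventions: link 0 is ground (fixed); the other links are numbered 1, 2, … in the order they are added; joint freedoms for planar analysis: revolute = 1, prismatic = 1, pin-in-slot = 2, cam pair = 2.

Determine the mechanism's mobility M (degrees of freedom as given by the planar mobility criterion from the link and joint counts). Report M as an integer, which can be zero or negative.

ground; <1,0,0>
#1 <2,0,0>
#2 <3,0,0>
#3 <4,0,0>
R:2↔0 J1 <4,1,0>
#4 <5,1,0>
R:2↔4 J1 <5,2,0>
P:3↔4 J1 <5,3,0>
#5 <6,3,0>
R:0↔1 J1 <6,4,0>
P:2↔3 J1 <6,5,0>
P:2↔5 J1 <6,6,0>
3×5 − 2×6 − 1×0 = 3

M = 3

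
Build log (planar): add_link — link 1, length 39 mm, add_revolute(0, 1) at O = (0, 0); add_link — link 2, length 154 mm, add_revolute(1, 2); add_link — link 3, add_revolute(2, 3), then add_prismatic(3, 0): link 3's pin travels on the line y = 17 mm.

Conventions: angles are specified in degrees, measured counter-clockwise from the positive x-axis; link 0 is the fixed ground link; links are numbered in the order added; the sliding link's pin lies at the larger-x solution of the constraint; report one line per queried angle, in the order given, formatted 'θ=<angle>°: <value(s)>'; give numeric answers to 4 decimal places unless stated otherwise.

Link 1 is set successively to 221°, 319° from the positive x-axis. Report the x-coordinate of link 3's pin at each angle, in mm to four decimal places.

geometry: r = 39 mm, L = 154 mm, e = 17 mm
θ=221°: crank pin P = (r cos θ, r sin θ) = (-29.433674, -25.586302)
θ=221°: h = r sin θ − e = -25.586302 − 17 = -42.586302
θ=221°: x = r cos θ + √(L² − h²) = -29.433674 + 147.994618 = 118.560944
θ=319°: crank pin P = (r cos θ, r sin θ) = (29.433674, -25.586302)
θ=319°: h = r sin θ − e = -25.586302 − 17 = -42.586302
θ=319°: x = r cos θ + √(L² − h²) = 29.433674 + 147.994618 = 177.428291

θ=221°: 118.5609
θ=319°: 177.4283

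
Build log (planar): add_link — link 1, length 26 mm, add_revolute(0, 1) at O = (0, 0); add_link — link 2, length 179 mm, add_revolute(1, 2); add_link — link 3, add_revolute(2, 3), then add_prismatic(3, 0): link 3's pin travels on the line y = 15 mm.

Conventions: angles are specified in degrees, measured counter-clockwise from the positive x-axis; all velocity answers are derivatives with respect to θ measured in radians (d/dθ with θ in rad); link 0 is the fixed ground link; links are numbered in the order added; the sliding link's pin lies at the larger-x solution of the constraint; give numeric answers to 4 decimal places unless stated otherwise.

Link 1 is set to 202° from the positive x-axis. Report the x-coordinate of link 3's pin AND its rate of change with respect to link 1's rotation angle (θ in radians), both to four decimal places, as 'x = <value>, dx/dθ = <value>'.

geometry: r = 26 mm, L = 179 mm, e = 15 mm
crank pin P = (r cos θ, r sin θ) = (-24.106780, -9.739771)
h = r sin θ − e = -9.739771 − 15 = -24.739771
x = r cos θ + √(L² − h²) = -24.106780 + 177.282102 = 153.175322
dx/dθ = −r sin θ − h·r cos θ/√(L² − h²) (θ in radians; h = -24.739771) = 6.375663

x = 153.1753, dx/dθ = 6.3757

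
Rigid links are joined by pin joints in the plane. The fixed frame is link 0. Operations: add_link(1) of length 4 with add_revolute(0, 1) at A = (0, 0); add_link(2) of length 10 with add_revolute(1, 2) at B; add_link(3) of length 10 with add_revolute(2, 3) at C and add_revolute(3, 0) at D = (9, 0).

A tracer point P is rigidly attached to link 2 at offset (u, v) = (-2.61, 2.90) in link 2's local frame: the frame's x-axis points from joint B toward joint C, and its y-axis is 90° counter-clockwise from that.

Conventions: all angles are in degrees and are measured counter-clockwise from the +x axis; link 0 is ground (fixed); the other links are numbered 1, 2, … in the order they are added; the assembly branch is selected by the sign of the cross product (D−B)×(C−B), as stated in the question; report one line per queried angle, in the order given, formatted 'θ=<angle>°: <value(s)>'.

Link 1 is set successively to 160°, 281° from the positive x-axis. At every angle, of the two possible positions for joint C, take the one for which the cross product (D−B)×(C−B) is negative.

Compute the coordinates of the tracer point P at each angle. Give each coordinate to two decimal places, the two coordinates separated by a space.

A=(0,0), D=(9.00,0)
θ=160°: B = A + 4.00·(cos160°, sin160°) = (-3.7588, 1.3681)
θ=160°: |BD| = 12.8319
θ=160°: circle(B,10.00) ∩ circle(D,10.00): a=6.4160, h=7.6704
θ=160°:   candidates: C₊=(3.4384,8.3108) cross=98.426; C₋=(1.8028,-6.9427) cross=-98.426
θ=160°:   branch - wants cross < 0 → take C=(1.8028,-6.9427) (cross=-98.426)
θ=160°: ex = (C−B)/|BC| = (0.5562,-0.8311); ey = (0.8311,0.5562)
θ=160°: P = B + -2.61·ex + 2.90·ey = (-2.8002,5.1501)
θ=281°: B = A + 4.00·(cos281°, sin281°) = (0.7632, -3.9265)
θ=281°: |BD| = 9.1248
θ=281°: circle(B,10.00) ∩ circle(D,10.00): a=4.5624, h=8.8986
θ=281°:   candidates: C₊=(1.0525,6.0693) cross=81.198; C₋=(8.7108,-9.9958) cross=-81.198
θ=281°:   branch - wants cross < 0 → take C=(8.7108,-9.9958) (cross=-81.198)
θ=281°: ex = (C−B)/|BC| = (0.7948,-0.6069); ey = (0.6069,0.7948)
θ=281°: P = B + -2.61·ex + 2.90·ey = (0.4490,-0.0376)

θ=160°: -2.80 5.15
θ=281°: 0.45 -0.04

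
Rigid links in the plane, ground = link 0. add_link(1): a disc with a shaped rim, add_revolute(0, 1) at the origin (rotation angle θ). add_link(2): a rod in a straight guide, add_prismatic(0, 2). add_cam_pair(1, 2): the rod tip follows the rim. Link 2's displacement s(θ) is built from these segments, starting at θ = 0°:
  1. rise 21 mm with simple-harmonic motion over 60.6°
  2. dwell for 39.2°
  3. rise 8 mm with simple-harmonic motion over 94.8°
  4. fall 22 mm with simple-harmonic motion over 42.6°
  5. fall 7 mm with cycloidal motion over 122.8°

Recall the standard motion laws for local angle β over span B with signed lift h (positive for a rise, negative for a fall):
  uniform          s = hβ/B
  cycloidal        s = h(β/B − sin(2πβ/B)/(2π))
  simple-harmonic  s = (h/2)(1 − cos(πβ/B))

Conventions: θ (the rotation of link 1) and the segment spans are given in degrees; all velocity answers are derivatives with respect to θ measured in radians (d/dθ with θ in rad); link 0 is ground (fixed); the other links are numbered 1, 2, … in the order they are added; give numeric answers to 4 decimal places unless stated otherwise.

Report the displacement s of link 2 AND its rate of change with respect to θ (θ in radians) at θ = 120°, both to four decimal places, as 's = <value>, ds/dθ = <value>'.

segment 1 (0° to 60.6°, simple-harmonic, h = 21) is passed completely: s = 0.0000 + (21) = 21.0000
segment 2 (60.6° to 99.8°, dwell): s unchanged at 21.0000
θ = 120° falls in segment 3 (99.8° to 194.6°, simple-harmonic, h = 8): β = 120 − 99.8 = 20.2°, B = 94.8°; Δs = 8/2·(1 − cos(π·0.2131)) = 0.8633; s = 21.0000 + 0.8633 = 21.8633
velocity in seg [99.8°–194.6°] (simple-harmonic), θ in radians: β = 20.2° = 0.3526 rad, B = 94.8° = 1.6546 rad; ds/dθ = (πh/(2B)) sin(πβ/B) = (π·8/(2·1.6546)) sin(π·0.2131) = 4.712843 mm/rad

s = 21.8633, ds/dθ = 4.7128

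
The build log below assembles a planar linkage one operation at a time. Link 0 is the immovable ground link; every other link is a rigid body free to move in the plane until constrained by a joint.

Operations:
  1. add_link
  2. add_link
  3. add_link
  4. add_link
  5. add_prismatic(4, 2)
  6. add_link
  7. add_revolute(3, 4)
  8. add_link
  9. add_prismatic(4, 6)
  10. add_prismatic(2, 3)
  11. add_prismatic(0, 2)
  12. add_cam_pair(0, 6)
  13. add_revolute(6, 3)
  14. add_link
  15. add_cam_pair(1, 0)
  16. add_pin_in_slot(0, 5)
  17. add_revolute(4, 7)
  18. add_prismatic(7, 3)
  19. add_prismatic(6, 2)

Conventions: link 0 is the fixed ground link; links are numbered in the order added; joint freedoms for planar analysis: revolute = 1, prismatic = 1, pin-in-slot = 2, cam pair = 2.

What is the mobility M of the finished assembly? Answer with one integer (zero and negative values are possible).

L=1 J1=0 J2=0
add link → L=2 J1=0 J2=0
add link → L=3 J1=0 J2=0
add link → L=4 J1=0 J2=0
add link → L=5 J1=0 J2=0
P@4,2 dof=1 J1 → L=5 J1=1 J2=0
add link → L=6 J1=1 J2=0
R@3,4 dof=1 J1 → L=6 J1=2 J2=0
add link → L=7 J1=2 J2=0
P@4,6 dof=1 J1 → L=7 J1=3 J2=0
P@2,3 dof=1 J1 → L=7 J1=4 J2=0
P@0,2 dof=1 J1 → L=7 J1=5 J2=0
C@0,6 dof=2 J2 → L=7 J1=5 J2=1
R@6,3 dof=1 J1 → L=7 J1=6 J2=1
add link → L=8 J1=6 J2=1
C@1,0 dof=2 J2 → L=8 J1=6 J2=2
PS@0,5 dof=2 J2 → L=8 J1=6 J2=3
R@4,7 dof=1 J1 → L=8 J1=7 J2=3
P@7,3 dof=1 J1 → L=8 J1=8 J2=3
P@6,2 dof=1 J1 → L=8 J1=9 J2=3
M=3(L−1)−2J1−J2=3·7−2·9−3=0

M = 0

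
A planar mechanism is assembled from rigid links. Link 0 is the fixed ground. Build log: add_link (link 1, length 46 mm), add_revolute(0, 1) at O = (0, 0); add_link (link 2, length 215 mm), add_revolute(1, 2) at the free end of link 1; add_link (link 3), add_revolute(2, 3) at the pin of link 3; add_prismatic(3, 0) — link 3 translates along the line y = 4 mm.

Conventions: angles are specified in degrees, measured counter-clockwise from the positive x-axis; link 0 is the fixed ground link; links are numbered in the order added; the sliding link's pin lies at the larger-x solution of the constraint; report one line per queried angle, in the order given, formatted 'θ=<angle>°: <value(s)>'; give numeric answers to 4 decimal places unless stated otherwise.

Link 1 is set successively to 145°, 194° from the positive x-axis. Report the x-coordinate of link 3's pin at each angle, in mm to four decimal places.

geometry: r = 46 mm, L = 215 mm, e = 4 mm
θ=145°: crank pin P = (r cos θ, r sin θ) = (-37.680994, 26.384516)
θ=145°: h = r sin θ − e = 26.384516 − 4 = 22.384516
θ=145°: x = r cos θ + √(L² − h²) = -37.680994 + 213.831554 = 176.150560
θ=194°: crank pin P = (r cos θ, r sin θ) = (-44.633603, -11.128407)
θ=194°: h = r sin θ − e = -11.128407 − 4 = -15.128407
θ=194°: x = r cos θ + √(L² − h²) = -44.633603 + 214.467087 = 169.833483

θ=145°: 176.1506
θ=194°: 169.8335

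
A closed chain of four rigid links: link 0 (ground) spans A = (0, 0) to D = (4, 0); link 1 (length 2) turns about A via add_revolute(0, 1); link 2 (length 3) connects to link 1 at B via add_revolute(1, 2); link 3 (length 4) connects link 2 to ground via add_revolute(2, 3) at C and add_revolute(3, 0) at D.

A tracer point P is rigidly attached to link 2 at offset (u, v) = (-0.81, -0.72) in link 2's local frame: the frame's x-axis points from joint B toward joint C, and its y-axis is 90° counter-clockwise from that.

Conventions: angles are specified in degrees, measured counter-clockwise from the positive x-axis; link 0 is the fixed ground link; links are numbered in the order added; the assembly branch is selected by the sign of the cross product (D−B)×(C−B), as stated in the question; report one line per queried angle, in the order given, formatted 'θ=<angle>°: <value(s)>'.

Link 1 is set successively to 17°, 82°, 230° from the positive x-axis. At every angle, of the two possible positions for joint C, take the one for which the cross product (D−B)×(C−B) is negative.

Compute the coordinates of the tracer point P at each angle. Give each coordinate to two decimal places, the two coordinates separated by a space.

A=(0,0), D=(4.00,0)
θ=17°: B = A + 2.00·(cos17°, sin17°) = (1.9126, 0.5847)
θ=17°: |BD| = 2.1677
θ=17°: circle(B,3.00) ∩ circle(D,4.00): a=-0.5307, h=2.9527
θ=17°:   candidates: C₊=(2.1981,3.5711) cross=6.401; C₋=(0.6051,-2.1153) cross=-6.401
θ=17°:   branch - wants cross < 0 → take C=(0.6051,-2.1153) (cross=-6.401)
θ=17°: ex = (C−B)/|BC| = (-0.4358,-0.9000); ey = (0.9000,-0.4358)
θ=17°: P = B + -0.81·ex + -0.72·ey = (1.6176,1.6276)
θ=82°: B = A + 2.00·(cos82°, sin82°) = (0.2783, 1.9805)
θ=82°: |BD| = 4.2158
θ=82°: circle(B,3.00) ∩ circle(D,4.00): a=1.2777, h=2.7143
θ=82°:   candidates: C₊=(2.6814,3.7764) cross=11.443; C₋=(0.1311,-1.0159) cross=-11.443
θ=82°:   branch - wants cross < 0 → take C=(0.1311,-1.0159) (cross=-11.443)
θ=82°: ex = (C−B)/|BC| = (-0.0491,-0.9988); ey = (0.9988,-0.0491)
θ=82°: P = B + -0.81·ex + -0.72·ey = (-0.4010,2.8249)
θ=230°: B = A + 2.00·(cos230°, sin230°) = (-1.2856, -1.5321)
θ=230°: |BD| = 5.5031
θ=230°: circle(B,3.00) ∩ circle(D,4.00): a=2.1156, h=2.1271
θ=230°:   candidates: C₊=(0.1542,1.0999) cross=11.705; C₋=(1.3385,-2.9861) cross=-11.705
θ=230°:   branch - wants cross < 0 → take C=(1.3385,-2.9861) (cross=-11.705)
θ=230°: ex = (C−B)/|BC| = (0.8747,-0.4847); ey = (0.4847,0.8747)
θ=230°: P = B + -0.81·ex + -0.72·ey = (-2.3430,-1.7693)

θ=17°: 1.62 1.63
θ=82°: -0.40 2.82
θ=230°: -2.34 -1.77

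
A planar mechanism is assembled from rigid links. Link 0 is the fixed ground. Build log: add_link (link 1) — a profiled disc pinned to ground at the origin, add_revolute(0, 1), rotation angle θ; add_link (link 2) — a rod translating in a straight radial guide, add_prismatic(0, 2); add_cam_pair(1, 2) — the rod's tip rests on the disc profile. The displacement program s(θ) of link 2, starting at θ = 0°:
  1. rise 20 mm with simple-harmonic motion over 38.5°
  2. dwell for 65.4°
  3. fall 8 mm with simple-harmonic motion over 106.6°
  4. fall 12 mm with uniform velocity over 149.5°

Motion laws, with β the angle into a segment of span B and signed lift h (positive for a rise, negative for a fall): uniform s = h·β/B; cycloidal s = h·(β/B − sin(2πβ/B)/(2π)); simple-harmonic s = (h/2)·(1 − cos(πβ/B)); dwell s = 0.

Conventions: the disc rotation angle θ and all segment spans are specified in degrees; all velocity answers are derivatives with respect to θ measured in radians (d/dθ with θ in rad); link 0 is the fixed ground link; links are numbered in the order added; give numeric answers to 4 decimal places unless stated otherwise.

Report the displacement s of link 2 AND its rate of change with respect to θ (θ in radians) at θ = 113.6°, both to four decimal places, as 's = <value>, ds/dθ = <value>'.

seg 1 [0°–38.5°] simple-harmonic, h=20: full span → s += 20 → s = 20.0000
seg 2 [38.5°–103.9°] dwell: s stays 20.0000
seg 3 [103.9°–210.5°] simple-harmonic, h=-8: θ=113.6° here. β=9.7, B=106.6. -8/2·(1 − cos(π·0.0910)) = -0.1623 → s = 19.8377
velocity in seg [103.9°–210.5°] (simple-harmonic), θ in radians: β = 9.7° = 0.1693 rad, B = 106.6° = 1.8605 rad; ds/dθ = (πh/(2B)) sin(πβ/B) = (π·(-8)/(2·1.8605)) sin(π·0.0910) = -1.904620 mm/rad

s = 19.8377, ds/dθ = -1.9046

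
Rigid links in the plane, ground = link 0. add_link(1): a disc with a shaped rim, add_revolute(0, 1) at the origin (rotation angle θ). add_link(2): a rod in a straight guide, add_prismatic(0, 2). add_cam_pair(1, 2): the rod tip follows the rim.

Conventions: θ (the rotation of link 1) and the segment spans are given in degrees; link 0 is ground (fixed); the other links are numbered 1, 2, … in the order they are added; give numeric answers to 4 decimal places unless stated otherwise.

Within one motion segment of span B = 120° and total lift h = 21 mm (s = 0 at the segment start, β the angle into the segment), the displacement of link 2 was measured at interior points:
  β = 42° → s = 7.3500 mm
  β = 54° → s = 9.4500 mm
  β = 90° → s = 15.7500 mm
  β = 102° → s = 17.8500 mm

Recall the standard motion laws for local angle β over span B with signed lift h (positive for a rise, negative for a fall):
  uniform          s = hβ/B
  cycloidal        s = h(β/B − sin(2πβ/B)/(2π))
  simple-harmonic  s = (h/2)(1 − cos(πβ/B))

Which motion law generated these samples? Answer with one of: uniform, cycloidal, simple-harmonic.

candidates at β/B = r: uniform s = h·r (linear in β); cycloidal s = h·(r − sin(2πr)/(2π)); simple-harmonic s = (h/2)(1 − cos(πr))
β=42°: printed 7.3500 | uniform 7.3500, cycloidal 4.6461, simple-harmonic 5.7331
β=54°: printed 9.4500 | uniform 9.4500, cycloidal 8.4172, simple-harmonic 8.8574
β=90°: printed 15.7500 | uniform 15.7500, cycloidal 19.0923, simple-harmonic 17.9246
β=102°: printed 17.8500 | uniform 17.8500, cycloidal 20.5539, simple-harmonic 19.8556
only one law matches every sample → uniform

uniform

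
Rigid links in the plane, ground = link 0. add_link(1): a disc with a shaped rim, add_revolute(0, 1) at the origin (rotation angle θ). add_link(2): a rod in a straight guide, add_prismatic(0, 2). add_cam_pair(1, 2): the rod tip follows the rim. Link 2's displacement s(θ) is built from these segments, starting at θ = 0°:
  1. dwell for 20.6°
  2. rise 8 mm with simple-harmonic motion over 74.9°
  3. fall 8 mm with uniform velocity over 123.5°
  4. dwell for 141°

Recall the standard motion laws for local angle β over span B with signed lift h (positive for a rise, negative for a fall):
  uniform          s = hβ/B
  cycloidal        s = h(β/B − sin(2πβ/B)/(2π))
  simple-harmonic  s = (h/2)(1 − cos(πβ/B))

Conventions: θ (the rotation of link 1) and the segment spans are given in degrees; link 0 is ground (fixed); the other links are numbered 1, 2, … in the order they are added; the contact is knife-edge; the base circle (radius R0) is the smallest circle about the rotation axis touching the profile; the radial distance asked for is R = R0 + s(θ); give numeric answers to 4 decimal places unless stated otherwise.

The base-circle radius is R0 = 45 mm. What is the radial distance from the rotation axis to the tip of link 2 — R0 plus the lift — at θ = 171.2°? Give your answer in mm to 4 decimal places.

segment 1 (0° to 20.6°, dwell): s unchanged at 0.0000
segment 2 (20.6° to 95.5°, simple-harmonic, h = 8) is passed completely: s = 0.0000 + (8) = 8.0000
θ = 171.2° falls in segment 3 (95.5° to 219°, uniform, h = -8): β = 171.2 − 95.5 = 75.7°, B = 123.5°; Δs = -8·75.7/123.5 = -4.9036; s = 8.0000 − 4.9036 = 3.0964
R = R0 + s = 45 + 3.0964 = 48.0964

48.0964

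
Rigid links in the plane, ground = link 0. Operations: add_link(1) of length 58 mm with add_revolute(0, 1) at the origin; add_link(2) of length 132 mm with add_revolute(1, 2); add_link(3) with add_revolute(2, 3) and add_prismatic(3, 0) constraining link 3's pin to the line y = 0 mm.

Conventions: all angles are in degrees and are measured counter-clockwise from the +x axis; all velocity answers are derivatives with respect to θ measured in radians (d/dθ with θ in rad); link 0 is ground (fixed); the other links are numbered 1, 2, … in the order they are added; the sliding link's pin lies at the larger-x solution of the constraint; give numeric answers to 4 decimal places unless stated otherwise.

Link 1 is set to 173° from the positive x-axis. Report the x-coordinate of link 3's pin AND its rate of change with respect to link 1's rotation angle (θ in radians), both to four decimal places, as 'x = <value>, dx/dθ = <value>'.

geometry: r = 58 mm, L = 132 mm, e = 0 mm
crank pin P = (r cos θ, r sin θ) = (-57.567677, 7.068422)
h = r sin θ − e = 7.068422 − 0 = 7.068422
x = r cos θ + √(L² − h²) = -57.567677 + 131.810612 = 74.242935
dx/dθ = −r sin θ − h·r cos θ/√(L² − h²) (θ in radians; h = 7.068422) = -3.981321

x = 74.2429, dx/dθ = -3.9813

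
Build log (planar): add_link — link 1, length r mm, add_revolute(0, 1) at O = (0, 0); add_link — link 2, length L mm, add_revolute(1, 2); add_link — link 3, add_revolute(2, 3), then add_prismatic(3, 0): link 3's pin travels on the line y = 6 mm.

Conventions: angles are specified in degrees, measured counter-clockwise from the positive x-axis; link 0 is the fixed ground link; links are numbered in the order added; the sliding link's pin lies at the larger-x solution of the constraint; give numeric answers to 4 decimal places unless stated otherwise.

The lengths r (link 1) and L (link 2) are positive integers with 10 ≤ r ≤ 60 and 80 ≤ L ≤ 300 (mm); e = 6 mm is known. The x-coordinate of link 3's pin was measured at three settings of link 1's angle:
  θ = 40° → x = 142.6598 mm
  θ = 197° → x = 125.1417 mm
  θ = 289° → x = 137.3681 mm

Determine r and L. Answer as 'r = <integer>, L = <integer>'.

constraint per measurement: (x − r cos θ)² + (r sin θ − e)² = L²
subtracting the θ₁ and θ₂ equations cancels the r² and L² terms:
r = (x₁² − x₂²) / (2[(x₁cos θ₁ + e sin θ₁) − (x₂cos θ₂ + e sin θ₂)]) = 10.0000 → r = 10
L² = (x₁ − r cos θ₁)² + (r sin θ₁ − e)² = 18225.0091 → L = 135.0000 → L = 135
check at θ₃=289°: x = 137.3681 (printed 137.3681) ✓

r = 10, L = 135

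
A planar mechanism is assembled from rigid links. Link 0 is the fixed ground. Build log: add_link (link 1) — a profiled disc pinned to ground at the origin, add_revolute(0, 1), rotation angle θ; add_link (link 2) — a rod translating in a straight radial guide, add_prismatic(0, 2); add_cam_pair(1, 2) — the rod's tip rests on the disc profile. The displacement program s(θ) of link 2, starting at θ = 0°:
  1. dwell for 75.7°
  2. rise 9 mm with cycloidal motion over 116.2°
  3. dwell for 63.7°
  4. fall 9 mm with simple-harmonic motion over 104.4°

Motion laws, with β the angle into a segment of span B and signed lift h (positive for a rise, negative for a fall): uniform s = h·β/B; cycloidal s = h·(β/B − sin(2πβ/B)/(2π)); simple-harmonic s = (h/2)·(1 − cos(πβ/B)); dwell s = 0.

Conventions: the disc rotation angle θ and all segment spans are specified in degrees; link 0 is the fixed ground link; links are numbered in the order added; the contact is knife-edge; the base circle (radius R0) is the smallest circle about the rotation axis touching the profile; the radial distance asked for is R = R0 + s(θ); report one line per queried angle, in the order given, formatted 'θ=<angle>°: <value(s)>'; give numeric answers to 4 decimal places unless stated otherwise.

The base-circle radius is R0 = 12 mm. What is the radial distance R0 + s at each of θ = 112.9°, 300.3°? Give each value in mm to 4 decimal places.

seg 1 [0°–75.7°] dwell: s stays 0.0000
seg 2 [75.7°–191.9°] cycloidal, h=9: θ=112.9° here. β=37.2, B=116.2. 9·(0.3201 − sin(2π·0.3201)/(2π)) = 1.5857 → s = 1.5857
seg 2 [75.7°–191.9°] cycloidal, h=9: full span → s += 9 → s = 9.0000
seg 3 [191.9°–255.6°] dwell: s stays 9.0000
seg 4 [255.6°–360°] simple-harmonic, h=-9: θ=300.3° here. β=44.7, B=104.4. -9/2·(1 − cos(π·0.4282)) = -3.4930 → s = 5.5070
θ=112.9°: R = R0 + s = 12 + 1.5857 = 13.5857
θ=300.3°: R = R0 + s = 12 + 5.5070 = 17.5070

θ=112.9°: 13.5857
θ=300.3°: 17.5070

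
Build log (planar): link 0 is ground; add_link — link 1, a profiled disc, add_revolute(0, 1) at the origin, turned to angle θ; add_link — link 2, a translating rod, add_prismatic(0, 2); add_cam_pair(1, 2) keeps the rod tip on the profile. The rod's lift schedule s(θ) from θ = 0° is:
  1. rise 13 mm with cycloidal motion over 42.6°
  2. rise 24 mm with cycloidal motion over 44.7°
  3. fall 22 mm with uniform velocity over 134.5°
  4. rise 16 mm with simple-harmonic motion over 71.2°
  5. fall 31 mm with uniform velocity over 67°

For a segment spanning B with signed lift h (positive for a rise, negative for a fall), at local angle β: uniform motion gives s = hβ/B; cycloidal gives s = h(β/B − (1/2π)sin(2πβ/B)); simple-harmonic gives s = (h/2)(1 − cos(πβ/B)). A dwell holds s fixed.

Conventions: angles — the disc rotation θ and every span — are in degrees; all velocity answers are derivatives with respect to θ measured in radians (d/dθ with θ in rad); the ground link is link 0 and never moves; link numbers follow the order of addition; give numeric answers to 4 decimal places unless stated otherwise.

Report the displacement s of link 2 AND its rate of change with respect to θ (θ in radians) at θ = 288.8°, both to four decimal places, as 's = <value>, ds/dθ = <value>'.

seg 1 [0°–42.6°] cycloidal, h=13: full span → s += 13 → s = 13.0000
seg 2 [42.6°–87.3°] cycloidal, h=24: full span → s += 24 → s = 37.0000
seg 3 [87.3°–221.8°] uniform, h=-22: full span → s += -22 → s = 15.0000
seg 4 [221.8°–293°] simple-harmonic, h=16: θ=288.8° here. β=67, B=71.2. 16/2·(1 − cos(π·0.9410)) = 15.8630 → s = 30.8630
velocity in seg [221.8°–293°] (simple-harmonic), θ in radians: β = 67° = 1.1694 rad, B = 71.2° = 1.2427 rad; ds/dθ = (πh/(2B)) sin(πβ/B) = (π·16/(2·1.2427)) sin(π·0.9410) = 3.726602 mm/rad

s = 30.8630, ds/dθ = 3.7266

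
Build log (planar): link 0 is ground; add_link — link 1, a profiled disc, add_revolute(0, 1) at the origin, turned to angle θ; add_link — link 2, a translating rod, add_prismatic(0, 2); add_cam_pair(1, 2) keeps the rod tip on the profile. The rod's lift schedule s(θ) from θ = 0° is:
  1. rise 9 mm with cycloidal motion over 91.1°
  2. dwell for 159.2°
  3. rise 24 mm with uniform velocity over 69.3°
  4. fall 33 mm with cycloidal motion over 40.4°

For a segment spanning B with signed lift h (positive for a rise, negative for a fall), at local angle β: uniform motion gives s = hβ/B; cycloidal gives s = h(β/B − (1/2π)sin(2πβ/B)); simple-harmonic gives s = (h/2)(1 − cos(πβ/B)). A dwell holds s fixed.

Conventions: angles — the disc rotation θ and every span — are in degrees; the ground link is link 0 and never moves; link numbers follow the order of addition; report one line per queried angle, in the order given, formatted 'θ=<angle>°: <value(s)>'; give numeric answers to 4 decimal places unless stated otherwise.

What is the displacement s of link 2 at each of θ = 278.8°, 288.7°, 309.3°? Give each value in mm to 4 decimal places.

seg 1 [0°–91.1°] cycloidal, h=9: full span → s += 9 → s = 9.0000
seg 2 [91.1°–250.3°] dwell: s stays 9.0000
seg 3 [250.3°–319.6°] uniform, h=24: θ=278.8° here. β=28.5, B=69.3. 24·28.5/69.3 = 9.8701 → s = 18.8701
seg 3 [250.3°–319.6°] uniform, h=24: θ=288.7° here. β=38.4, B=69.3. 24·38.4/69.3 = 13.2987 → s = 22.2987
seg 3 [250.3°–319.6°] uniform, h=24: θ=309.3° here. β=59, B=69.3. 24·59/69.3 = 20.4329 → s = 29.4329

θ=278.8°: 18.8701
θ=288.7°: 22.2987
θ=309.3°: 29.4329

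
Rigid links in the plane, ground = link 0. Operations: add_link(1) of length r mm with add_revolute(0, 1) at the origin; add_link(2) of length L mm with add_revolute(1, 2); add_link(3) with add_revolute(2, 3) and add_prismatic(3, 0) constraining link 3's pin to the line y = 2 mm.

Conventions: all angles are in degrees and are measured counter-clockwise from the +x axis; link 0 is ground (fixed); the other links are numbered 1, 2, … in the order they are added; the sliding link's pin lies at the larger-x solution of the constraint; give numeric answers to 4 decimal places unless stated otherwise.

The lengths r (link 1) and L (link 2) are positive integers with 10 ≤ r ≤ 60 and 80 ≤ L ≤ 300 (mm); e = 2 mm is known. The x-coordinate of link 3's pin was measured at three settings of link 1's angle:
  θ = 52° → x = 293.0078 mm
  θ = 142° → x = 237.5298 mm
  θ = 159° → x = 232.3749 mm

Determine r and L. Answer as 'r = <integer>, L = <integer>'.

constraint per measurement: (x − r cos θ)² + (r sin θ − e)² = L²
subtracting the θ₁ and θ₂ equations cancels the r² and L² terms:
r = (x₁² − x₂²) / (2[(x₁cos θ₁ + e sin θ₁) − (x₂cos θ₂ + e sin θ₂)]) = 40.0000 → r = 40
L² = (x₁ − r cos θ₁)² + (r sin θ₁ − e)² = 72900.0000 → L = 270.0000 → L = 270
check at θ₃=159°: x = 232.3749 (printed 232.3749) ✓

r = 40, L = 270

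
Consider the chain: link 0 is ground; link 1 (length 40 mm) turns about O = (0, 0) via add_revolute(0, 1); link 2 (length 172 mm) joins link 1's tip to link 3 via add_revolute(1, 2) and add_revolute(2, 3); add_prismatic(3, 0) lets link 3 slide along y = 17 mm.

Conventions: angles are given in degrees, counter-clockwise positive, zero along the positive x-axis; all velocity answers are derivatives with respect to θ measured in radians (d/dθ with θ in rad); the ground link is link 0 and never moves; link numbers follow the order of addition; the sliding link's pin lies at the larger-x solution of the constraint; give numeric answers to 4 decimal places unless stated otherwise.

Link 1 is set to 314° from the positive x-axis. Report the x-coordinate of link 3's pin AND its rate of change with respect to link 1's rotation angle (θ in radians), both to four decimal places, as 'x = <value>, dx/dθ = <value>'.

geometry: r = 40 mm, L = 172 mm, e = 17 mm
crank pin P = (r cos θ, r sin θ) = (27.786335, -28.773592)
h = r sin θ − e = -28.773592 − 17 = -45.773592
x = r cos θ + √(L² − h²) = 27.786335 + 165.797401 = 193.583736
dx/dθ = −r sin θ − h·r cos θ/√(L² − h²) (θ in radians; h = -45.773592) = 36.444884

x = 193.5837, dx/dθ = 36.4449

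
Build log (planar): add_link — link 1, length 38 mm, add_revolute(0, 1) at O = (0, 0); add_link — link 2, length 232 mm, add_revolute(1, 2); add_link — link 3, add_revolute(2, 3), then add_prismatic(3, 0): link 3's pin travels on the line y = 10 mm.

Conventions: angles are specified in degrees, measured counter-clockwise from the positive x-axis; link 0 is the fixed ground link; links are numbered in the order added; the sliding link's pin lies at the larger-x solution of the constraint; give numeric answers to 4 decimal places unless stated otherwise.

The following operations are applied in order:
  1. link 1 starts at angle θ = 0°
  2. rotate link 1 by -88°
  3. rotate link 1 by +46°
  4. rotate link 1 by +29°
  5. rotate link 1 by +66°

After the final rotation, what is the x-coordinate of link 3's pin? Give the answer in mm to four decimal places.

geometry: r = 38 mm, L = 232 mm, e = 10 mm; θ starts at 0°
rotate link 1 by -88°: θ ← 0° -88° = -88°
rotate link 1 by +46°: θ ← -88° +46° = -42°
rotate link 1 by +29°: θ ← -42° +29° = -13°
rotate link 1 by +66°: θ ← -13° +66° = 53°
crank pin P = (r cos θ, r sin θ) = (22.868971, 30.348149)
h = r sin θ − e = 30.348149 − 10 = 20.348149
x = r cos θ + √(L² − h²) = 22.868971 + 231.105934 = 253.974905

253.9749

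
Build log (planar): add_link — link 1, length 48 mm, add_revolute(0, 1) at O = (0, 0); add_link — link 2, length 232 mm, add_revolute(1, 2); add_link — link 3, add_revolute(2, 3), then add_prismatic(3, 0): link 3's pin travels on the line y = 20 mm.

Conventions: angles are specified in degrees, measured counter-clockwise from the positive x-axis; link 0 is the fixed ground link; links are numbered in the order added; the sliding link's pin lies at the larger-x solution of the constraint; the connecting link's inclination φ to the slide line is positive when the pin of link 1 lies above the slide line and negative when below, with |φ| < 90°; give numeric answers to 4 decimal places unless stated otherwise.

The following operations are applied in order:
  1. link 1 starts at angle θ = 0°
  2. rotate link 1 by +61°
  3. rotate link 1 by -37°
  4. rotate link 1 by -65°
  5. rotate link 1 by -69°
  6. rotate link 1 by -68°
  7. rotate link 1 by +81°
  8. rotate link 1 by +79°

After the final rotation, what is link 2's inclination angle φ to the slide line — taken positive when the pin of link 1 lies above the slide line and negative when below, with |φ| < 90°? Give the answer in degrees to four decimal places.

geometry: r = 48 mm, L = 232 mm, e = 20 mm; θ starts at 0°
rotate link 1 by +61°: θ ← 0° +61° = 61°
rotate link 1 by -37°: θ ← 61° -37° = 24°
rotate link 1 by -65°: θ ← 24° -65° = -41°
rotate link 1 by -69°: θ ← -41° -69° = -110°
rotate link 1 by -68°: θ ← -110° -68° = -178°
rotate link 1 by +81°: θ ← -178° +81° = -97°
rotate link 1 by +79°: θ ← -97° +79° = -18°
h = r sin θ − e = -14.832816 − 20 = -34.832816
sin φ = h / L = -34.832816 / 232 = -0.15014145
φ = arcsin(-0.15014145) = -8.635124°

-8.6351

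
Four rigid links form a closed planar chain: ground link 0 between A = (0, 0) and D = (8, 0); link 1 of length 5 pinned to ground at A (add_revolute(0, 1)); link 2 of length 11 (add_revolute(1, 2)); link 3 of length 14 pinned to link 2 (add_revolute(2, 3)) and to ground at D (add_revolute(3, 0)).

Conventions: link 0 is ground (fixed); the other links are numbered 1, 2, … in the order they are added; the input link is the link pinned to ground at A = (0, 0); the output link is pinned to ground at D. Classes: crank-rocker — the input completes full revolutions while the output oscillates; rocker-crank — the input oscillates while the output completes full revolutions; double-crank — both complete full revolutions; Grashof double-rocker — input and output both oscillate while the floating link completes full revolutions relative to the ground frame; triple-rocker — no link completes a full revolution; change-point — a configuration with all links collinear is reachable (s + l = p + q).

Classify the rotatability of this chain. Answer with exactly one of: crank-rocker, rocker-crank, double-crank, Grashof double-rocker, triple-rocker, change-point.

lengths: ground=8, input=5, coupler=11, output=14
sorted: s=5 (shortest), l=14 (longest), p+q=19
s + l = 19 vs p + q = 19
s + l = p + q → change-point (collinear configuration reachable)

change-point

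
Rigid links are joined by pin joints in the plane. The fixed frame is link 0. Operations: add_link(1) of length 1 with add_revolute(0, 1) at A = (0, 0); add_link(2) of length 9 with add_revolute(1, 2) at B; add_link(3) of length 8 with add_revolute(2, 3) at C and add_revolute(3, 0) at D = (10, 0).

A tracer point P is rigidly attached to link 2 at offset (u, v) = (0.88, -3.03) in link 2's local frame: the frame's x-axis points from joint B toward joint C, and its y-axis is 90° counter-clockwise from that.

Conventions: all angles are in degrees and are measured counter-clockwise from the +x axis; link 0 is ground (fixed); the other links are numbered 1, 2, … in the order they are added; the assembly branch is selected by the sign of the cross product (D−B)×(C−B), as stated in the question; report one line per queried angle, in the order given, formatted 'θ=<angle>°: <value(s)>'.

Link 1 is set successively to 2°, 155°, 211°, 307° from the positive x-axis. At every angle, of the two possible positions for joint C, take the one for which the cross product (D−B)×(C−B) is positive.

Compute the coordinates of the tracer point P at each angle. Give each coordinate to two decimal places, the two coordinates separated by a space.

A=(0,0), D=(10.00,0)
θ=2°: B = A + 1.00·(cos2°, sin2°) = (0.9994, 0.0349)
θ=2°: |BD| = 9.0007
θ=2°: circle(B,9.00) ∩ circle(D,8.00): a=5.4447, h=7.1662
θ=2°:   candidates: C₊=(6.4718,7.1800) cross=64.501; C₋=(6.4163,-7.1524) cross=-64.501
θ=2°:   branch + wants cross > 0 → take C=(6.4718,7.1800) (cross=64.501)
θ=2°: ex = (C−B)/|BC| = (0.6081,0.7939); ey = (-0.7939,0.6081)
θ=2°: P = B + 0.88·ex + -3.03·ey = (3.9400,-1.1089)
θ=155°: B = A + 1.00·(cos155°, sin155°) = (-0.9063, 0.4226)
θ=155°: |BD| = 10.9145
θ=155°: circle(B,9.00) ∩ circle(D,8.00): a=6.2360, h=6.4894
θ=155°:   candidates: C₊=(5.5763,6.6657) cross=70.828; C₋=(5.0738,-6.3034) cross=-70.828
θ=155°:   branch + wants cross > 0 → take C=(5.5763,6.6657) (cross=70.828)
θ=155°: ex = (C−B)/|BC| = (0.7203,0.6937); ey = (-0.6937,0.7203)
θ=155°: P = B + 0.88·ex + -3.03·ey = (1.8294,-1.1494)
θ=211°: B = A + 1.00·(cos211°, sin211°) = (-0.8572, -0.5150)
θ=211°: |BD| = 10.8694
θ=211°: circle(B,9.00) ∩ circle(D,8.00): a=6.2167, h=6.5079
θ=211°:   candidates: C₊=(5.0442,6.2801) cross=70.737; C₋=(5.6609,-6.7210) cross=-70.737
θ=211°:   branch + wants cross > 0 → take C=(5.0442,6.2801) (cross=70.737)
θ=211°: ex = (C−B)/|BC| = (0.6557,0.7550); ey = (-0.7550,0.6557)
θ=211°: P = B + 0.88·ex + -3.03·ey = (2.0076,-1.8374)
θ=307°: B = A + 1.00·(cos307°, sin307°) = (0.6018, -0.7986)
θ=307°: |BD| = 9.4321
θ=307°: circle(B,9.00) ∩ circle(D,8.00): a=5.6172, h=7.0319
θ=307°:   candidates: C₊=(5.6034,6.6836) cross=66.325; C₋=(6.7943,-7.3296) cross=-66.325
θ=307°:   branch + wants cross > 0 → take C=(5.6034,6.6836) (cross=66.325)
θ=307°: ex = (C−B)/|BC| = (0.5557,0.8314); ey = (-0.8314,0.5557)
θ=307°: P = B + 0.88·ex + -3.03·ey = (3.6099,-1.7509)

θ=2°: 3.94 -1.11
θ=155°: 1.83 -1.15
θ=211°: 2.01 -1.84
θ=307°: 3.61 -1.75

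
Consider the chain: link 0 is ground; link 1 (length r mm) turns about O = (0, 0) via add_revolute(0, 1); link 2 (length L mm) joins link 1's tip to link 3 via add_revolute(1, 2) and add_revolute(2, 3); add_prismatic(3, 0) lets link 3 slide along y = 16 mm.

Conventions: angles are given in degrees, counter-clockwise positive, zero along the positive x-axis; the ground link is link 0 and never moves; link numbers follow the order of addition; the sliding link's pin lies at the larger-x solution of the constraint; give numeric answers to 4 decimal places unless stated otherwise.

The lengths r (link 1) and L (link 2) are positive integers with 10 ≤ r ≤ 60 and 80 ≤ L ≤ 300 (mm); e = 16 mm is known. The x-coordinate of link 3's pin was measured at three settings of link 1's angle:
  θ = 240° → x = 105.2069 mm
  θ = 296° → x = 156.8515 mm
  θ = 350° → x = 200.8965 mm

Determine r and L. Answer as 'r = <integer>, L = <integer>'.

constraint per measurement: (x − r cos θ)² + (r sin θ − e)² = L²
subtracting the θ₁ and θ₂ equations cancels the r² and L² terms:
r = (x₁² − x₂²) / (2[(x₁cos θ₁ + e sin θ₁) − (x₂cos θ₂ + e sin θ₂)]) = 56.0000 → r = 56
L² = (x₁ − r cos θ₁)² + (r sin θ₁ − e)² = 21903.9957 → L = 148.0000 → L = 148
check at θ₃=350°: x = 200.8965 (printed 200.8965) ✓

r = 56, L = 148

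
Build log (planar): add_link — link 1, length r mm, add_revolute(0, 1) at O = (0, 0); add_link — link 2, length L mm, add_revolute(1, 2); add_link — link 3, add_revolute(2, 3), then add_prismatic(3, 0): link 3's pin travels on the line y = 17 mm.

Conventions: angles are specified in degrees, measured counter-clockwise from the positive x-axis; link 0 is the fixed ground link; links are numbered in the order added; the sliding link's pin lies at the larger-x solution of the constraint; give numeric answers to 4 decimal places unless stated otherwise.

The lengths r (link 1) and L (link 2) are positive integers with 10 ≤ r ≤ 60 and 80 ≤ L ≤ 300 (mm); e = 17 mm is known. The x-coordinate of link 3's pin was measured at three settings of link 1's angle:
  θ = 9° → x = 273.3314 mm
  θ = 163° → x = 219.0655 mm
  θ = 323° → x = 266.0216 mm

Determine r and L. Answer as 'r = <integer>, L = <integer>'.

constraint per measurement: (x − r cos θ)² + (r sin θ − e)² = L²
subtracting the θ₁ and θ₂ equations cancels the r² and L² terms:
r = (x₁² − x₂²) / (2[(x₁cos θ₁ + e sin θ₁) − (x₂cos θ₂ + e sin θ₂)]) = 28.0000 → r = 28
L² = (x₁ − r cos θ₁)² + (r sin θ₁ − e)² = 60516.0193 → L = 246.0000 → L = 246
check at θ₃=323°: x = 266.0216 (printed 266.0216) ✓

r = 28, L = 246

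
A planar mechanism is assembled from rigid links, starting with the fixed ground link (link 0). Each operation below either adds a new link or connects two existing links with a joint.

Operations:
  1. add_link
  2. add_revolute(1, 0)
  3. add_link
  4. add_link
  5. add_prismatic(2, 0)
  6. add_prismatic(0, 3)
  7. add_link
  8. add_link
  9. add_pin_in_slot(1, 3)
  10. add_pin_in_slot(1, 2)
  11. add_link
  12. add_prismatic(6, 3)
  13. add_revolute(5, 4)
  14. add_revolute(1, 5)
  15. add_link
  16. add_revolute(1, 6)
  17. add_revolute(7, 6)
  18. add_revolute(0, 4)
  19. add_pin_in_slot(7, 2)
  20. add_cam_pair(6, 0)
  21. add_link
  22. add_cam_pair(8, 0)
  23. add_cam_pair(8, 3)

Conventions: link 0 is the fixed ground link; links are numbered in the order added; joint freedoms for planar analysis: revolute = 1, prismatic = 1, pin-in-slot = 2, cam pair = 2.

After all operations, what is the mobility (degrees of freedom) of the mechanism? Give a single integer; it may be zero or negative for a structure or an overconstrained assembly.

ground; <1,0,0>
#1 <2,0,0>
R:1↔0 J1 <2,1,0>
#2 <3,1,0>
#3 <4,1,0>
P:2↔0 J1 <4,2,0>
P:0↔3 J1 <4,3,0>
#4 <5,3,0>
#5 <6,3,0>
PS:1↔3 J2 <6,3,1>
PS:1↔2 J2 <6,3,2>
#6 <7,3,2>
P:6↔3 J1 <7,4,2>
R:5↔4 J1 <7,5,2>
R:1↔5 J1 <7,6,2>
#7 <8,6,2>
R:1↔6 J1 <8,7,2>
R:7↔6 J1 <8,8,2>
R:0↔4 J1 <8,9,2>
PS:7↔2 J2 <8,9,3>
C:6↔0 J2 <8,9,4>
#8 <9,9,4>
C:8↔0 J2 <9,9,5>
C:8↔3 J2 <9,9,6>
3×8 − 2×9 − 1×6 = 0

M = 0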